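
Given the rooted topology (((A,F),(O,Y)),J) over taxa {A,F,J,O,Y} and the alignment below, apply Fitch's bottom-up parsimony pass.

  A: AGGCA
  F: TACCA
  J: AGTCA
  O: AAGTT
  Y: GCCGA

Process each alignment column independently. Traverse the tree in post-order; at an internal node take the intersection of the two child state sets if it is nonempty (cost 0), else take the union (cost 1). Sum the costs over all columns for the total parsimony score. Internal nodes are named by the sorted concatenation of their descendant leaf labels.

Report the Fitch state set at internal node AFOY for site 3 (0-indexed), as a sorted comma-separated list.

C,G,T

AF@0: {A} ∪ {T} = {A,T} (union, +1)
OY@0: {A} ∪ {G} = {A,G} (union, +1)
AFOY@0: {A,T} ∩ {A,G} = {A} (intersection, +0)
AFJOY@0: {A} ∩ {A} = {A} (intersection, +0)
AF@1: {G} ∪ {A} = {A,G} (union, +1)
OY@1: {A} ∪ {C} = {A,C} (union, +1)
AFOY@1: {A,G} ∩ {A,C} = {A} (intersection, +0)
AFJOY@1: {A} ∪ {G} = {A,G} (union, +1)
AF@2: {G} ∪ {C} = {C,G} (union, +1)
OY@2: {G} ∪ {C} = {C,G} (union, +1)
AFOY@2: {C,G} ∩ {C,G} = {C,G} (intersection, +0)
AFJOY@2: {C,G} ∪ {T} = {C,G,T} (union, +1)
AF@3: {C} ∩ {C} = {C} (intersection, +0)
OY@3: {T} ∪ {G} = {G,T} (union, +1)
AFOY@3: {C} ∪ {G,T} = {C,G,T} (union, +1)
AFJOY@3: {C,G,T} ∩ {C} = {C} (intersection, +0)
AF@4: {A} ∩ {A} = {A} (intersection, +0)
OY@4: {T} ∪ {A} = {A,T} (union, +1)
AFOY@4: {A} ∩ {A,T} = {A} (intersection, +0)
AFJOY@4: {A} ∩ {A} = {A} (intersection, +0)
per-site changes: [2, 3, 3, 2, 1]; total = 11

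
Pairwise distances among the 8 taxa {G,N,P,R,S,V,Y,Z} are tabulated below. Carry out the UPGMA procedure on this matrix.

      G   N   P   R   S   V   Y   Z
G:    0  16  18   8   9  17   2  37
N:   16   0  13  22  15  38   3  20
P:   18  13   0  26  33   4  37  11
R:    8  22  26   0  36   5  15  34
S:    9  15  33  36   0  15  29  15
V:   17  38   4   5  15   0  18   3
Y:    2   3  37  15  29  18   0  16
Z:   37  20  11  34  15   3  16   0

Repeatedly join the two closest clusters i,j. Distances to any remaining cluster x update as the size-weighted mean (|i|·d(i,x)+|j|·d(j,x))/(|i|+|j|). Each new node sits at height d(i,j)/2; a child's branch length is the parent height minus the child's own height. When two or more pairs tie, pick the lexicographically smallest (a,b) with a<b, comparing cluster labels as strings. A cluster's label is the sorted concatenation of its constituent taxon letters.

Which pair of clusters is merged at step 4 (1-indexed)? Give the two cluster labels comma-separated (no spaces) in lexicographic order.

GY,N

iteration 1: select G,Y (d=2); attach at lengths (1, 1); label the merged cluster GY
  updated: d(GY,N)=19/2, d(GY,P)=55/2, d(GY,R)=23/2, d(GY,S)=19, d(GY,V)=35/2, d(GY,Z)=53/2
iteration 2: select V,Z (d=3); attach at lengths (3/2, 3/2); label the merged cluster VZ
  updated: d(GY,VZ)=22, d(N,VZ)=29, d(P,VZ)=15/2, d(R,VZ)=39/2, d(S,VZ)=15
iteration 3: select P,VZ (d=15/2); attach at lengths (15/4, 9/4); label the merged cluster PVZ
  updated: d(GY,PVZ)=143/6, d(N,PVZ)=71/3, d(PVZ,R)=65/3, d(PVZ,S)=21
iteration 4: select GY,N (d=19/2); attach at lengths (15/4, 19/4); label the merged cluster GNY
  updated: d(GNY,PVZ)=214/9, d(GNY,R)=15, d(GNY,S)=53/3
iteration 5: select GNY,R (d=15); attach at lengths (11/4, 15/2); label the merged cluster GNRY
  updated: d(GNRY,PVZ)=93/4, d(GNRY,S)=89/4
iteration 6: select PVZ,S (d=21); attach at lengths (27/4, 21/2); label the merged cluster PSVZ
  updated: d(GNRY,PSVZ)=23
iteration 7: select GNRY,PSVZ (d=23); attach at lengths (4, 1); label the merged cluster GNPRSVYZ
final tree: ((((G:1,Y:1):15/4,N:19/4):11/4,R:15/2):4,((P:15/4,(V:3/2,Z:3/2):9/4):27/4,S:21/2):1)
total length: 52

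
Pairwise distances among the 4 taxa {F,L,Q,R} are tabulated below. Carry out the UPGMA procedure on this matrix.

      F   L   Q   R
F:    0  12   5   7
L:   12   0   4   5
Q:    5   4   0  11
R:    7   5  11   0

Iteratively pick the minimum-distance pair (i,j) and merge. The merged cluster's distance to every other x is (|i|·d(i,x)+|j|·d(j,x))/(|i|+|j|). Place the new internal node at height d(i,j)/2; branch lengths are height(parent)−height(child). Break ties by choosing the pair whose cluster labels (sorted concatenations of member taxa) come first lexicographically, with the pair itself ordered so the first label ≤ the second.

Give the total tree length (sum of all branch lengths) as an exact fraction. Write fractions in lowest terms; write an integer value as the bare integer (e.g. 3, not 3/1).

55/4

iteration 1: select L,Q (d=4); attach at lengths (2, 2); label the merged cluster LQ
  updated: d(F,LQ)=17/2, d(LQ,R)=8
iteration 2: select F,R (d=7); attach at lengths (7/2, 7/2); label the merged cluster FR
  updated: d(FR,LQ)=33/4
iteration 3: select FR,LQ (d=33/4); attach at lengths (5/8, 17/8); label the merged cluster FLQR
final tree: ((F:7/2,R:7/2):5/8,(L:2,Q:2):17/8)
total length: 55/4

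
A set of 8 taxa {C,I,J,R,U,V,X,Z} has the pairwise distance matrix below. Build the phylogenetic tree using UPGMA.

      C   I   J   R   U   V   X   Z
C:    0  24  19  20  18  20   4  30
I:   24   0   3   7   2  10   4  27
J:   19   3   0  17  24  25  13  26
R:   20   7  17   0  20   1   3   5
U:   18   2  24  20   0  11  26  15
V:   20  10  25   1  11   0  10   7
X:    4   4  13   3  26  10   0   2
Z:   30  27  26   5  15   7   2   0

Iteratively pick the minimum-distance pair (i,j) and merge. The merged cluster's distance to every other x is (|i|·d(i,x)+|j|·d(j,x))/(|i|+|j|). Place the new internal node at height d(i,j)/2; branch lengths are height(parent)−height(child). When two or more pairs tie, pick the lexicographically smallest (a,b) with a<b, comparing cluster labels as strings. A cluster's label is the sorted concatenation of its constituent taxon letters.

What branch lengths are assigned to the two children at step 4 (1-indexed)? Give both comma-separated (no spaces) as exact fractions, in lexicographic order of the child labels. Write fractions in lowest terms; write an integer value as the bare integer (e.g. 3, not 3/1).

21/8,17/8

1. join R+V (d=1) ⇒ RV; edges |R|=1/2, |V|=1/2
  updated: d(C,RV)=20, d(I,RV)=17/2, d(J,RV)=21, d(RV,U)=31/2, d(RV,X)=13/2, d(RV,Z)=6
2. join I+U (d=2) ⇒ IU; edges |I|=1, |U|=1
  updated: d(C,IU)=21, d(IU,J)=27/2, d(IU,RV)=12, d(IU,X)=15, d(IU,Z)=21
3. join X+Z (d=2) ⇒ XZ; edges |X|=1, |Z|=1
  updated: d(C,XZ)=17, d(IU,XZ)=18, d(J,XZ)=39/2, d(RV,XZ)=25/4
4. join RV+XZ (d=25/4) ⇒ RVXZ; edges |RV|=21/8, |XZ|=17/8
  updated: d(C,RVXZ)=37/2, d(IU,RVXZ)=15, d(J,RVXZ)=81/4
5. join IU+J (d=27/2) ⇒ IJU; edges |IU|=23/4, |J|=27/4
  updated: d(C,IJU)=61/3, d(IJU,RVXZ)=67/4
6. join IJU+RVXZ (d=67/4) ⇒ IJRUVXZ; edges |IJU|=13/8, |RVXZ|=21/4
  updated: d(C,IJRUVXZ)=135/7
7. join C+IJRUVXZ (d=135/7) ⇒ CIJRUVXZ; edges |C|=135/14, |IJRUVXZ|=71/56
final tree: (C:135/14,(((I:1,U:1):23/4,J:27/4):13/8,((R:1/2,V:1/2):21/8,(X:1,Z:1):17/8):21/4):71/56)
total length: 1121/28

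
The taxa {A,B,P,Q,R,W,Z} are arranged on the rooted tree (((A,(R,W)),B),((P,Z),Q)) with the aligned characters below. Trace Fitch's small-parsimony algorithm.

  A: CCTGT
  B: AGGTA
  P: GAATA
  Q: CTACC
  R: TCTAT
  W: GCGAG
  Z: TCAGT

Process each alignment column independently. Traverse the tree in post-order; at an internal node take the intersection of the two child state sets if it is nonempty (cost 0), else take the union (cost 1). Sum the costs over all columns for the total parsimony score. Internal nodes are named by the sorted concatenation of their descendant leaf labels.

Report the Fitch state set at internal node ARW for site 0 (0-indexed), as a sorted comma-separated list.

C,G,T

site 0, node RW: R={T} ∪ W={G} → {G,T} (+1)
site 0, node ARW: A={C} ∪ RW={G,T} → {C,G,T} (+1)
site 0, node ABRW: ARW={C,G,T} ∪ B={A} → {A,C,G,T} (+1)
site 0, node PZ: P={G} ∪ Z={T} → {G,T} (+1)
site 0, node PQZ: PZ={G,T} ∪ Q={C} → {C,G,T} (+1)
site 0, node ABPQRWZ: ABRW={A,C,G,T} ∩ PQZ={C,G,T} → {C,G,T} (+0)
site 1, node RW: R={C} ∩ W={C} → {C} (+0)
site 1, node ARW: A={C} ∩ RW={C} → {C} (+0)
site 1, node ABRW: ARW={C} ∪ B={G} → {C,G} (+1)
site 1, node PZ: P={A} ∪ Z={C} → {A,C} (+1)
site 1, node PQZ: PZ={A,C} ∪ Q={T} → {A,C,T} (+1)
site 1, node ABPQRWZ: ABRW={C,G} ∩ PQZ={A,C,T} → {C} (+0)
site 2, node RW: R={T} ∪ W={G} → {G,T} (+1)
site 2, node ARW: A={T} ∩ RW={G,T} → {T} (+0)
site 2, node ABRW: ARW={T} ∪ B={G} → {G,T} (+1)
site 2, node PZ: P={A} ∩ Z={A} → {A} (+0)
site 2, node PQZ: PZ={A} ∩ Q={A} → {A} (+0)
site 2, node ABPQRWZ: ABRW={G,T} ∪ PQZ={A} → {A,G,T} (+1)
site 3, node RW: R={A} ∩ W={A} → {A} (+0)
site 3, node ARW: A={G} ∪ RW={A} → {A,G} (+1)
site 3, node ABRW: ARW={A,G} ∪ B={T} → {A,G,T} (+1)
site 3, node PZ: P={T} ∪ Z={G} → {G,T} (+1)
site 3, node PQZ: PZ={G,T} ∪ Q={C} → {C,G,T} (+1)
site 3, node ABPQRWZ: ABRW={A,G,T} ∩ PQZ={C,G,T} → {G,T} (+0)
site 4, node RW: R={T} ∪ W={G} → {G,T} (+1)
site 4, node ARW: A={T} ∩ RW={G,T} → {T} (+0)
site 4, node ABRW: ARW={T} ∪ B={A} → {A,T} (+1)
site 4, node PZ: P={A} ∪ Z={T} → {A,T} (+1)
site 4, node PQZ: PZ={A,T} ∪ Q={C} → {A,C,T} (+1)
site 4, node ABPQRWZ: ABRW={A,T} ∩ PQZ={A,C,T} → {A,T} (+0)
per-site changes: [5, 3, 3, 4, 4]; total = 19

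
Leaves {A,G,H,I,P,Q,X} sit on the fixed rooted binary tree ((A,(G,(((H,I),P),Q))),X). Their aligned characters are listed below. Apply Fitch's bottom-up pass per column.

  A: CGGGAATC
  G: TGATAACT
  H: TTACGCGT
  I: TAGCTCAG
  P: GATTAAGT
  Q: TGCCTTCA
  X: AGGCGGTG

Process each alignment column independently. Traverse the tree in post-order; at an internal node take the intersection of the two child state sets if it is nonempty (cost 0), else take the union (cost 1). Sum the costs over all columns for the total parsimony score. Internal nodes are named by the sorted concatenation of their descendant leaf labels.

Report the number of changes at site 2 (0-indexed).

4

site 0, node HI: H={T} ∩ I={T} → {T} (+0)
site 0, node HIP: HI={T} ∪ P={G} → {G,T} (+1)
site 0, node HIPQ: HIP={G,T} ∩ Q={T} → {T} (+0)
site 0, node GHIPQ: G={T} ∩ HIPQ={T} → {T} (+0)
site 0, node AGHIPQ: A={C} ∪ GHIPQ={T} → {C,T} (+1)
site 0, node AGHIPQX: AGHIPQ={C,T} ∪ X={A} → {A,C,T} (+1)
site 1, node HI: H={T} ∪ I={A} → {A,T} (+1)
site 1, node HIP: HI={A,T} ∩ P={A} → {A} (+0)
site 1, node HIPQ: HIP={A} ∪ Q={G} → {A,G} (+1)
site 1, node GHIPQ: G={G} ∩ HIPQ={A,G} → {G} (+0)
site 1, node AGHIPQ: A={G} ∩ GHIPQ={G} → {G} (+0)
site 1, node AGHIPQX: AGHIPQ={G} ∩ X={G} → {G} (+0)
site 2, node HI: H={A} ∪ I={G} → {A,G} (+1)
site 2, node HIP: HI={A,G} ∪ P={T} → {A,G,T} (+1)
site 2, node HIPQ: HIP={A,G,T} ∪ Q={C} → {A,C,G,T} (+1)
site 2, node GHIPQ: G={A} ∩ HIPQ={A,C,G,T} → {A} (+0)
site 2, node AGHIPQ: A={G} ∪ GHIPQ={A} → {A,G} (+1)
site 2, node AGHIPQX: AGHIPQ={A,G} ∩ X={G} → {G} (+0)
site 3, node HI: H={C} ∩ I={C} → {C} (+0)
site 3, node HIP: HI={C} ∪ P={T} → {C,T} (+1)
site 3, node HIPQ: HIP={C,T} ∩ Q={C} → {C} (+0)
site 3, node GHIPQ: G={T} ∪ HIPQ={C} → {C,T} (+1)
site 3, node AGHIPQ: A={G} ∪ GHIPQ={C,T} → {C,G,T} (+1)
site 3, node AGHIPQX: AGHIPQ={C,G,T} ∩ X={C} → {C} (+0)
site 4, node HI: H={G} ∪ I={T} → {G,T} (+1)
site 4, node HIP: HI={G,T} ∪ P={A} → {A,G,T} (+1)
site 4, node HIPQ: HIP={A,G,T} ∩ Q={T} → {T} (+0)
site 4, node GHIPQ: G={A} ∪ HIPQ={T} → {A,T} (+1)
site 4, node AGHIPQ: A={A} ∩ GHIPQ={A,T} → {A} (+0)
site 4, node AGHIPQX: AGHIPQ={A} ∪ X={G} → {A,G} (+1)
site 5, node HI: H={C} ∩ I={C} → {C} (+0)
site 5, node HIP: HI={C} ∪ P={A} → {A,C} (+1)
site 5, node HIPQ: HIP={A,C} ∪ Q={T} → {A,C,T} (+1)
site 5, node GHIPQ: G={A} ∩ HIPQ={A,C,T} → {A} (+0)
site 5, node AGHIPQ: A={A} ∩ GHIPQ={A} → {A} (+0)
site 5, node AGHIPQX: AGHIPQ={A} ∪ X={G} → {A,G} (+1)
site 6, node HI: H={G} ∪ I={A} → {A,G} (+1)
site 6, node HIP: HI={A,G} ∩ P={G} → {G} (+0)
site 6, node HIPQ: HIP={G} ∪ Q={C} → {C,G} (+1)
site 6, node GHIPQ: G={C} ∩ HIPQ={C,G} → {C} (+0)
site 6, node AGHIPQ: A={T} ∪ GHIPQ={C} → {C,T} (+1)
site 6, node AGHIPQX: AGHIPQ={C,T} ∩ X={T} → {T} (+0)
site 7, node HI: H={T} ∪ I={G} → {G,T} (+1)
site 7, node HIP: HI={G,T} ∩ P={T} → {T} (+0)
site 7, node HIPQ: HIP={T} ∪ Q={A} → {A,T} (+1)
site 7, node GHIPQ: G={T} ∩ HIPQ={A,T} → {T} (+0)
site 7, node AGHIPQ: A={C} ∪ GHIPQ={T} → {C,T} (+1)
site 7, node AGHIPQX: AGHIPQ={C,T} ∪ X={G} → {C,G,T} (+1)
per-site changes: [3, 2, 4, 3, 4, 3, 3, 4]; total = 26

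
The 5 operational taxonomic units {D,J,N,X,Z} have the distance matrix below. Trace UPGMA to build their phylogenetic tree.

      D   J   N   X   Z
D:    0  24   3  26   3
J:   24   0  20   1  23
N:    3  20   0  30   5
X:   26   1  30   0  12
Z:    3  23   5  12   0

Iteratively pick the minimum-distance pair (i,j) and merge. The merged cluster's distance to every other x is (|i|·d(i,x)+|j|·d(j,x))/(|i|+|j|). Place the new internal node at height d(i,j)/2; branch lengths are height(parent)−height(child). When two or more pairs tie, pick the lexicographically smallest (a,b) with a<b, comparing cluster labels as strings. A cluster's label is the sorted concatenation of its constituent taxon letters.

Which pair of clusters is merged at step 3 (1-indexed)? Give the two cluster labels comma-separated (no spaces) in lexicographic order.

step 1: merge (J,X) at d=1; branch lengths J→1/2, X→1/2; new cluster JX
  updated: d(D,JX)=25, d(JX,N)=25, d(JX,Z)=35/2
step 2: merge (D,N) at d=3; branch lengths D→3/2, N→3/2; new cluster DN
  updated: d(DN,JX)=25, d(DN,Z)=4
step 3: merge (DN,Z) at d=4; branch lengths DN→1/2, Z→2; new cluster DNZ
  updated: d(DNZ,JX)=45/2
step 4: merge (DNZ,JX) at d=45/2; branch lengths DNZ→37/4, JX→43/4; new cluster DJNXZ
final tree: (((D:3/2,N:3/2):1/2,Z:2):37/4,(J:1/2,X:1/2):43/4)
total length: 53/2

DN,Z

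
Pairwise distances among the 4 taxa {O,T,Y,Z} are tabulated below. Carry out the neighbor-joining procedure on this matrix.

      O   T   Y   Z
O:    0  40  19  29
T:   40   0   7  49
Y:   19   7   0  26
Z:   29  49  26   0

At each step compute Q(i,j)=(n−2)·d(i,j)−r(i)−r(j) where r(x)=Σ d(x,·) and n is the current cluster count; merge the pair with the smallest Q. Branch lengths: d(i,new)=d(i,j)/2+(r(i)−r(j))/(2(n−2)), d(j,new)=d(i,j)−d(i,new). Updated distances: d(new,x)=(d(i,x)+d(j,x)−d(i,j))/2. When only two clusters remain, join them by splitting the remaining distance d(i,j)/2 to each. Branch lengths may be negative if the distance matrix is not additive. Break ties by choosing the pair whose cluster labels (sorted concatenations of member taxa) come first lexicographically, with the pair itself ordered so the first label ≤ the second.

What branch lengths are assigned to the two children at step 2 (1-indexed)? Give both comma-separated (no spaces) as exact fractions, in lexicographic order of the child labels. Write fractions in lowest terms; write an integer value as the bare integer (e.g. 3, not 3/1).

31/2,29/2

iteration 1: select O,Z (d=29, Q=-134); attach at lengths (21/2, 37/2); label the merged cluster OZ
  updated: d(OZ,T)=30, d(OZ,Y)=8
iteration 2: select OZ,T (d=30, Q=-45); attach at lengths (31/2, 29/2); label the merged cluster OTZ
  updated: d(OTZ,Y)=-15/2
iteration 3: select OTZ,Y (d=-15/2); attach at lengths (-15/4, -15/4); label the merged cluster OTYZ
final tree: (((O:21/2,Z:37/2):31/2,T:29/2):-15/4,Y:-15/4)
total length: 103/2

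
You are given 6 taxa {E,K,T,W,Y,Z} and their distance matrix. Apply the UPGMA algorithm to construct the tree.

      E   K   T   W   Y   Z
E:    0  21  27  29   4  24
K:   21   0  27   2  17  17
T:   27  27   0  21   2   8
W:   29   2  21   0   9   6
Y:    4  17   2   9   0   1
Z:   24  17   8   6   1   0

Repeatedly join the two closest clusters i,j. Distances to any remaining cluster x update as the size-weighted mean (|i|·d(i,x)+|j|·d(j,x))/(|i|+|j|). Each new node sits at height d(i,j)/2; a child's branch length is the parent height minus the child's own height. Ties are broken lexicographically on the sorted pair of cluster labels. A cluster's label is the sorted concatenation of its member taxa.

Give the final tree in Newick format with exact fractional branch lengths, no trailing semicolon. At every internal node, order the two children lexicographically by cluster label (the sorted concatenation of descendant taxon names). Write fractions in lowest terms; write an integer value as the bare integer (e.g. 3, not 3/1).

step 1: merge (Y,Z) at d=1; branch lengths Y→1/2, Z→1/2; new cluster YZ
  updated: d(E,YZ)=14, d(K,YZ)=17, d(T,YZ)=5, d(W,YZ)=15/2
step 2: merge (K,W) at d=2; branch lengths K→1, W→1; new cluster KW
  updated: d(E,KW)=25, d(KW,T)=24, d(KW,YZ)=49/4
step 3: merge (T,YZ) at d=5; branch lengths T→5/2, YZ→2; new cluster TYZ
  updated: d(E,TYZ)=55/3, d(KW,TYZ)=97/6
step 4: merge (KW,TYZ) at d=97/6; branch lengths KW→85/12, TYZ→67/12; new cluster KTWYZ
  updated: d(E,KTWYZ)=21
step 5: merge (E,KTWYZ) at d=21; branch lengths E→21/2, KTWYZ→29/12; new cluster EKTWYZ
final tree: (E:21/2,((K:1,W:1):85/12,(T:5/2,(Y:1/2,Z:1/2):2):67/12):29/12)
total length: 397/12

(E:21/2,((K:1,W:1):85/12,(T:5/2,(Y:1/2,Z:1/2):2):67/12):29/12)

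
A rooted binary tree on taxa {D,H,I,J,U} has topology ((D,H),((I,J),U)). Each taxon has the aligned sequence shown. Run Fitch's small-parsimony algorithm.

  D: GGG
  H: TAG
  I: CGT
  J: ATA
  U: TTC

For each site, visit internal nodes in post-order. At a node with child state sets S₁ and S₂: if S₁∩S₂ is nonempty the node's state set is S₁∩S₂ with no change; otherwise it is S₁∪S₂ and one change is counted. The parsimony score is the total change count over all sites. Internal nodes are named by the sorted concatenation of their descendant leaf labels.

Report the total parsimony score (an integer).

site 0, node DH: D={G} ∪ H={T} → {G,T} (+1)
site 0, node IJ: I={C} ∪ J={A} → {A,C} (+1)
site 0, node IJU: IJ={A,C} ∪ U={T} → {A,C,T} (+1)
site 0, node DHIJU: DH={G,T} ∩ IJU={A,C,T} → {T} (+0)
site 1, node DH: D={G} ∪ H={A} → {A,G} (+1)
site 1, node IJ: I={G} ∪ J={T} → {G,T} (+1)
site 1, node IJU: IJ={G,T} ∩ U={T} → {T} (+0)
site 1, node DHIJU: DH={A,G} ∪ IJU={T} → {A,G,T} (+1)
site 2, node DH: D={G} ∩ H={G} → {G} (+0)
site 2, node IJ: I={T} ∪ J={A} → {A,T} (+1)
site 2, node IJU: IJ={A,T} ∪ U={C} → {A,C,T} (+1)
site 2, node DHIJU: DH={G} ∪ IJU={A,C,T} → {A,C,G,T} (+1)
per-site changes: [3, 3, 3]; total = 9

9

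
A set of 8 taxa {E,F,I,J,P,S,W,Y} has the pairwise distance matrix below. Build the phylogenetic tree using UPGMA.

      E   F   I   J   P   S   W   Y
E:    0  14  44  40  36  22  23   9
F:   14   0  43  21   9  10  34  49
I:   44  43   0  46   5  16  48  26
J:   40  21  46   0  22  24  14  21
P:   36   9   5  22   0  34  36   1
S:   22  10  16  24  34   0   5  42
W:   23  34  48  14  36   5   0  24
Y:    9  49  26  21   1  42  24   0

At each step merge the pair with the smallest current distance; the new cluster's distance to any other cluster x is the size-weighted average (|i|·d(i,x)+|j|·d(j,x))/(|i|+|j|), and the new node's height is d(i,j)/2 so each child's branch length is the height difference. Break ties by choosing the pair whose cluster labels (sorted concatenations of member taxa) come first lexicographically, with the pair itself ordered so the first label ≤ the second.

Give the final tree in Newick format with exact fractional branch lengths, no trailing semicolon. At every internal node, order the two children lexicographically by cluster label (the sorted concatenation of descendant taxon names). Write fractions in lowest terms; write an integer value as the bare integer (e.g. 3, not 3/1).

(((E:7,F:7):11/2,(J:19/2,(S:5/2,W:5/2):7):3):52/15,(I:31/4,(P:1/2,Y:1/2):29/4):493/60)

step 1: merge (P,Y) at d=1; branch lengths P→1/2, Y→1/2; new cluster PY
  updated: d(E,PY)=45/2, d(F,PY)=29, d(I,PY)=31/2, d(J,PY)=43/2, d(PY,S)=38, d(PY,W)=30
step 2: merge (S,W) at d=5; branch lengths S→5/2, W→5/2; new cluster SW
  updated: d(E,SW)=45/2, d(F,SW)=22, d(I,SW)=32, d(J,SW)=19, d(PY,SW)=34
step 3: merge (E,F) at d=14; branch lengths E→7, F→7; new cluster EF
  updated: d(EF,I)=87/2, d(EF,J)=61/2, d(EF,PY)=103/4, d(EF,SW)=89/4
step 4: merge (I,PY) at d=31/2; branch lengths I→31/4, PY→29/4; new cluster IPY
  updated: d(EF,IPY)=95/3, d(IPY,J)=89/3, d(IPY,SW)=100/3
step 5: merge (J,SW) at d=19; branch lengths J→19/2, SW→7; new cluster JSW
  updated: d(EF,JSW)=25, d(IPY,JSW)=289/9
step 6: merge (EF,JSW) at d=25; branch lengths EF→11/2, JSW→3; new cluster EFJSW
  updated: d(EFJSW,IPY)=479/15
step 7: merge (EFJSW,IPY) at d=479/15; branch lengths EFJSW→52/15, IPY→493/60; new cluster EFIJPSWY
final tree: (((E:7,F:7):11/2,(J:19/2,(S:5/2,W:5/2):7):3):52/15,(I:31/4,(P:1/2,Y:1/2):29/4):493/60)
total length: 4301/60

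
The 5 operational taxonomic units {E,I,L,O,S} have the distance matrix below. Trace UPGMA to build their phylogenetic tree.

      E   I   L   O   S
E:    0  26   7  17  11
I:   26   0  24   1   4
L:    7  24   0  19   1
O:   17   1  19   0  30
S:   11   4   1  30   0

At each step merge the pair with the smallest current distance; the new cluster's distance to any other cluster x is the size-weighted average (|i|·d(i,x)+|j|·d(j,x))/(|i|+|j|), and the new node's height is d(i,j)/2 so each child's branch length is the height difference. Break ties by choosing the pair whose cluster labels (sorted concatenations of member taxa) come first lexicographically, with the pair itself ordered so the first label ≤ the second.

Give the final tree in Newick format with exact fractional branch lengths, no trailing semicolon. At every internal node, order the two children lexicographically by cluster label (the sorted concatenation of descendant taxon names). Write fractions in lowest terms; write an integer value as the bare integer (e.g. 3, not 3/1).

((E:9/2,(L:1/2,S:1/2):4):11/2,(I:1/2,O:1/2):19/2)

step 1: merge (I,O) at d=1; branch lengths I→1/2, O→1/2; new cluster IO
  updated: d(E,IO)=43/2, d(IO,L)=43/2, d(IO,S)=17
step 2: merge (L,S) at d=1; branch lengths L→1/2, S→1/2; new cluster LS
  updated: d(E,LS)=9, d(IO,LS)=77/4
step 3: merge (E,LS) at d=9; branch lengths E→9/2, LS→4; new cluster ELS
  updated: d(ELS,IO)=20
step 4: merge (ELS,IO) at d=20; branch lengths ELS→11/2, IO→19/2; new cluster EILOS
final tree: ((E:9/2,(L:1/2,S:1/2):4):11/2,(I:1/2,O:1/2):19/2)
total length: 51/2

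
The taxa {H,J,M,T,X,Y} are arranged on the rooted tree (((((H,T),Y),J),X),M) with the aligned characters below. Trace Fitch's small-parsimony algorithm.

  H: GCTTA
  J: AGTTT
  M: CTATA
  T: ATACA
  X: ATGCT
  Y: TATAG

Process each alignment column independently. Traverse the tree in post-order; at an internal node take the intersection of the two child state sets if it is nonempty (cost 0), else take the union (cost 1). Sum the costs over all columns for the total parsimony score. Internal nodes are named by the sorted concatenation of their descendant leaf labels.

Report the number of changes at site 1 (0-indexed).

3

HT@0: {G} ∪ {A} = {A,G} (union, +1)
HTY@0: {A,G} ∪ {T} = {A,G,T} (union, +1)
HJTY@0: {A,G,T} ∩ {A} = {A} (intersection, +0)
HJTXY@0: {A} ∩ {A} = {A} (intersection, +0)
HJMTXY@0: {A} ∪ {C} = {A,C} (union, +1)
HT@1: {C} ∪ {T} = {C,T} (union, +1)
HTY@1: {C,T} ∪ {A} = {A,C,T} (union, +1)
HJTY@1: {A,C,T} ∪ {G} = {A,C,G,T} (union, +1)
HJTXY@1: {A,C,G,T} ∩ {T} = {T} (intersection, +0)
HJMTXY@1: {T} ∩ {T} = {T} (intersection, +0)
HT@2: {T} ∪ {A} = {A,T} (union, +1)
HTY@2: {A,T} ∩ {T} = {T} (intersection, +0)
HJTY@2: {T} ∩ {T} = {T} (intersection, +0)
HJTXY@2: {T} ∪ {G} = {G,T} (union, +1)
HJMTXY@2: {G,T} ∪ {A} = {A,G,T} (union, +1)
HT@3: {T} ∪ {C} = {C,T} (union, +1)
HTY@3: {C,T} ∪ {A} = {A,C,T} (union, +1)
HJTY@3: {A,C,T} ∩ {T} = {T} (intersection, +0)
HJTXY@3: {T} ∪ {C} = {C,T} (union, +1)
HJMTXY@3: {C,T} ∩ {T} = {T} (intersection, +0)
HT@4: {A} ∩ {A} = {A} (intersection, +0)
HTY@4: {A} ∪ {G} = {A,G} (union, +1)
HJTY@4: {A,G} ∪ {T} = {A,G,T} (union, +1)
HJTXY@4: {A,G,T} ∩ {T} = {T} (intersection, +0)
HJMTXY@4: {T} ∪ {A} = {A,T} (union, +1)
per-site changes: [3, 3, 3, 3, 3]; total = 15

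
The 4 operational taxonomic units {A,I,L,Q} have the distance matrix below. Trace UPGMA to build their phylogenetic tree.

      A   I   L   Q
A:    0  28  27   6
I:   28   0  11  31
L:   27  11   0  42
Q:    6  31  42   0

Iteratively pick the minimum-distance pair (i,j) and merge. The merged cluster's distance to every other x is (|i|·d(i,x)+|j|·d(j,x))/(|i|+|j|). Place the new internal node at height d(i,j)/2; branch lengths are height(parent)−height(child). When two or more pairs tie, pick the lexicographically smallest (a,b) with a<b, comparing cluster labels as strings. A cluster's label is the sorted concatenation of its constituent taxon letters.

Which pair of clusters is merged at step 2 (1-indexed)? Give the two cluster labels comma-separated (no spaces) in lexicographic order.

I,L

1. join A+Q (d=6) ⇒ AQ; edges |A|=3, |Q|=3
  updated: d(AQ,I)=59/2, d(AQ,L)=69/2
2. join I+L (d=11) ⇒ IL; edges |I|=11/2, |L|=11/2
  updated: d(AQ,IL)=32
3. join AQ+IL (d=32) ⇒ AILQ; edges |AQ|=13, |IL|=21/2
final tree: ((A:3,Q:3):13,(I:11/2,L:11/2):21/2)
total length: 81/2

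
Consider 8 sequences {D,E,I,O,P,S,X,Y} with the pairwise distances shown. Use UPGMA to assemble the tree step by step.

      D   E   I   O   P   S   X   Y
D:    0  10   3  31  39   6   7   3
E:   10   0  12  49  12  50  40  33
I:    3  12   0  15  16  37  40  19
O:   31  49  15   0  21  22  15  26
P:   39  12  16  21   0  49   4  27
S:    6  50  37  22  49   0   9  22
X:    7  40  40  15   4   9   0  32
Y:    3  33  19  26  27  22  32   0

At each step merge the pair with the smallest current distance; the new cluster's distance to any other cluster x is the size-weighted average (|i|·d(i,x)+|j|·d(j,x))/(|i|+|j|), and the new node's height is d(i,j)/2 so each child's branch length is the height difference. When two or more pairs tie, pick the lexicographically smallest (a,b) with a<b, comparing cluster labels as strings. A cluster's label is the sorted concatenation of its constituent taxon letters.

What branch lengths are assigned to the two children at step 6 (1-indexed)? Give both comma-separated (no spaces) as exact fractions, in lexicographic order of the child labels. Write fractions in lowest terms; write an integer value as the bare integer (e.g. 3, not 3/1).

iteration 1: select D,I (d=3); attach at lengths (3/2, 3/2); label the merged cluster DI
  updated: d(DI,E)=11, d(DI,O)=23, d(DI,P)=55/2, d(DI,S)=43/2, d(DI,X)=47/2, d(DI,Y)=11
iteration 2: select P,X (d=4); attach at lengths (2, 2); label the merged cluster PX
  updated: d(DI,PX)=51/2, d(E,PX)=26, d(O,PX)=18, d(PX,S)=29, d(PX,Y)=59/2
iteration 3: select DI,E (d=11); attach at lengths (4, 11/2); label the merged cluster DEI
  updated: d(DEI,O)=95/3, d(DEI,PX)=77/3, d(DEI,S)=31, d(DEI,Y)=55/3
iteration 4: select O,PX (d=18); attach at lengths (9, 7); label the merged cluster OPX
  updated: d(DEI,OPX)=83/3, d(OPX,S)=80/3, d(OPX,Y)=85/3
iteration 5: select DEI,Y (d=55/3); attach at lengths (11/3, 55/6); label the merged cluster DEIY
  updated: d(DEIY,OPX)=167/6, d(DEIY,S)=115/4
iteration 6: select OPX,S (d=80/3); attach at lengths (13/3, 40/3); label the merged cluster OPSX
  updated: d(DEIY,OPSX)=449/16
iteration 7: select DEIY,OPSX (d=449/16); attach at lengths (467/96, 67/96); label the merged cluster DEIOPSXY
final tree: ((((D:3/2,I:3/2):4,E:11/2):11/3,Y:55/6):467/96,((O:9,(P:2,X:2):7):13/3,S:40/3):67/96)
total length: 1097/16

13/3,40/3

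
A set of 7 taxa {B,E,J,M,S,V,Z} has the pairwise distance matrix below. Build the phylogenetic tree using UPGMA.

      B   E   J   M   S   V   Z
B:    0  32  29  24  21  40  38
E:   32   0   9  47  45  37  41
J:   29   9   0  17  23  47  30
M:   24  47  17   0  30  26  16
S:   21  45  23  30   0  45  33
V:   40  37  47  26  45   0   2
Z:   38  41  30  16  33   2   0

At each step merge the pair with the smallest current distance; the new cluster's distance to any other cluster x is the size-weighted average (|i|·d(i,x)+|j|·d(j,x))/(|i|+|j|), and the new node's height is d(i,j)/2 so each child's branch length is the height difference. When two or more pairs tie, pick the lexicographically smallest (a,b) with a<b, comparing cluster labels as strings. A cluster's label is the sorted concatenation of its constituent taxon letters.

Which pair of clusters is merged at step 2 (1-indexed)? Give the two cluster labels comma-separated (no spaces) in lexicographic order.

step 1: merge (V,Z) at d=2; branch lengths V→1, Z→1; new cluster VZ
  updated: d(B,VZ)=39, d(E,VZ)=39, d(J,VZ)=77/2, d(M,VZ)=21, d(S,VZ)=39
step 2: merge (E,J) at d=9; branch lengths E→9/2, J→9/2; new cluster EJ
  updated: d(B,EJ)=61/2, d(EJ,M)=32, d(EJ,S)=34, d(EJ,VZ)=155/4
step 3: merge (B,S) at d=21; branch lengths B→21/2, S→21/2; new cluster BS
  updated: d(BS,EJ)=129/4, d(BS,M)=27, d(BS,VZ)=39
step 4: merge (M,VZ) at d=21; branch lengths M→21/2, VZ→19/2; new cluster MVZ
  updated: d(BS,MVZ)=35, d(EJ,MVZ)=73/2
step 5: merge (BS,EJ) at d=129/4; branch lengths BS→45/8, EJ→93/8; new cluster BEJS
  updated: d(BEJS,MVZ)=143/4
step 6: merge (BEJS,MVZ) at d=143/4; branch lengths BEJS→7/4, MVZ→59/8; new cluster BEJMSVZ
final tree: (((B:21/2,S:21/2):45/8,(E:9/2,J:9/2):93/8):7/4,(M:21/2,(V:1,Z:1):19/2):59/8)
total length: 627/8

E,J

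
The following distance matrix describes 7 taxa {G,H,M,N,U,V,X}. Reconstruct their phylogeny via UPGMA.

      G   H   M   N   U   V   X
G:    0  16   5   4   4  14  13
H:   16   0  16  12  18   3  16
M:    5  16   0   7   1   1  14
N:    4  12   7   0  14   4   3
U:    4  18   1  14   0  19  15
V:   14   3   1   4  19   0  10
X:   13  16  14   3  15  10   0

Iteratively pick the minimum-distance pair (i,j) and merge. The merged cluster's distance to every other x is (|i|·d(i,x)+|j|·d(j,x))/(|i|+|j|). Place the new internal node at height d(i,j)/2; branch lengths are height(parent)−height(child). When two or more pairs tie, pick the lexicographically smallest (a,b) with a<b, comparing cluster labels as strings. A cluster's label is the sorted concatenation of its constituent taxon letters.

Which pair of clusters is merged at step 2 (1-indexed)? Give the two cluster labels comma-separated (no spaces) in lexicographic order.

H,V

1. join M+U (d=1) ⇒ MU; edges |M|=1/2, |U|=1/2
  updated: d(G,MU)=9/2, d(H,MU)=17, d(MU,N)=21/2, d(MU,V)=10, d(MU,X)=29/2
2. join H+V (d=3) ⇒ HV; edges |H|=3/2, |V|=3/2
  updated: d(G,HV)=15, d(HV,MU)=27/2, d(HV,N)=8, d(HV,X)=13
3. join N+X (d=3) ⇒ NX; edges |N|=3/2, |X|=3/2
  updated: d(G,NX)=17/2, d(HV,NX)=21/2, d(MU,NX)=25/2
4. join G+MU (d=9/2) ⇒ GMU; edges |G|=9/4, |MU|=7/4
  updated: d(GMU,HV)=14, d(GMU,NX)=67/6
5. join HV+NX (d=21/2) ⇒ HNVX; edges |HV|=15/4, |NX|=15/4
  updated: d(GMU,HNVX)=151/12
6. join GMU+HNVX (d=151/12) ⇒ GHMNUVX; edges |GMU|=97/24, |HNVX|=25/24
final tree: ((G:9/4,(M:1/2,U:1/2):7/4):97/24,((H:3/2,V:3/2):15/4,(N:3/2,X:3/2):15/4):25/24)
total length: 283/12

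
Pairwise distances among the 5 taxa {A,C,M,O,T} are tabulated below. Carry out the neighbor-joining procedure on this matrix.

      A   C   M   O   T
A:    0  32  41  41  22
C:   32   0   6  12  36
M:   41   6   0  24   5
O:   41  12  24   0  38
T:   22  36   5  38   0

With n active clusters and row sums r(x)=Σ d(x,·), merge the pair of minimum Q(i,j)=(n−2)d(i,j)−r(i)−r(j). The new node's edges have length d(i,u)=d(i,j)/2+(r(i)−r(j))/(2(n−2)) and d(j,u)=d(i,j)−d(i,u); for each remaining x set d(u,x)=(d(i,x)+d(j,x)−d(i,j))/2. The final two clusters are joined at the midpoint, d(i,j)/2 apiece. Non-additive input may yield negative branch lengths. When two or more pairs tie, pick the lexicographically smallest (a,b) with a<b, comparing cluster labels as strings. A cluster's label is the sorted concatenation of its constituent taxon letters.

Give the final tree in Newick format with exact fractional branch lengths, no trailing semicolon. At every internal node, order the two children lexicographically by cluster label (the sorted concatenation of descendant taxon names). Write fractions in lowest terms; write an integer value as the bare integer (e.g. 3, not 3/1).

((((A:101/6,T:31/6):91/8,M:5/8):67/8,C:1/8):95/16,O:95/16)

iteration 1: select A,T (d=22, Q=-171); attach at lengths (101/6, 31/6); label the merged cluster AT
  updated: d(AT,C)=23, d(AT,M)=12, d(AT,O)=57/2
iteration 2: select AT,M (d=12, Q=-163/2); attach at lengths (91/8, 5/8); label the merged cluster AMT
  updated: d(AMT,C)=17/2, d(AMT,O)=81/4
iteration 3: select AMT,C (d=17/2, Q=-163/4); attach at lengths (67/8, 1/8); label the merged cluster ACMT
  updated: d(ACMT,O)=95/8
iteration 4: select ACMT,O (d=95/8); attach at lengths (95/16, 95/16); label the merged cluster ACMOT
final tree: ((((A:101/6,T:31/6):91/8,M:5/8):67/8,C:1/8):95/16,O:95/16)
total length: 435/8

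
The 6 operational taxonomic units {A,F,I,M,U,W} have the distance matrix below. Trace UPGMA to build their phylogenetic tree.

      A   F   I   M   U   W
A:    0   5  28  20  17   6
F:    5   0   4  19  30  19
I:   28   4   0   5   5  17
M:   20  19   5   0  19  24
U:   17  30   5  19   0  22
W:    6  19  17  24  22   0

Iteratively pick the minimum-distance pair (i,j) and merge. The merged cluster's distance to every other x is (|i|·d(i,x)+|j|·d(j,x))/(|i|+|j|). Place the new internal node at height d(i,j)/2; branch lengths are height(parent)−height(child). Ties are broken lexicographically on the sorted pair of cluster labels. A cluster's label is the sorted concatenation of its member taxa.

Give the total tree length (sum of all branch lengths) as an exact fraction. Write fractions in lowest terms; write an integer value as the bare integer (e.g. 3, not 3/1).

1. join F+I (d=4) ⇒ FI; edges |F|=2, |I|=2
  updated: d(A,FI)=33/2, d(FI,M)=12, d(FI,U)=35/2, d(FI,W)=18
2. join A+W (d=6) ⇒ AW; edges |A|=3, |W|=3
  updated: d(AW,FI)=69/4, d(AW,M)=22, d(AW,U)=39/2
3. join FI+M (d=12) ⇒ FIM; edges |FI|=4, |M|=6
  updated: d(AW,FIM)=113/6, d(FIM,U)=18
4. join FIM+U (d=18) ⇒ FIMU; edges |FIM|=3, |U|=9
  updated: d(AW,FIMU)=19
5. join AW+FIMU (d=19) ⇒ AFIMUW; edges |AW|=13/2, |FIMU|=1/2
final tree: ((A:3,W:3):13/2,(((F:2,I:2):4,M:6):3,U:9):1/2)
total length: 39

39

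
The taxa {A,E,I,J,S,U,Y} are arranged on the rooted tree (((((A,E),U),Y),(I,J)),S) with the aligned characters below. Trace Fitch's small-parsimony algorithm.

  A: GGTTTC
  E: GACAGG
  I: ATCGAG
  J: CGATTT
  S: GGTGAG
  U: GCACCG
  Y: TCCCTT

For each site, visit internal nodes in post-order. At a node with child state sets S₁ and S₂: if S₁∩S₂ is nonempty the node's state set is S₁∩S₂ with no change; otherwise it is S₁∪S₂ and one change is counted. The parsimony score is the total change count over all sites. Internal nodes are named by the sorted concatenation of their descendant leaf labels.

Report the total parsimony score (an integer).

site 0, node AE: A={G} ∩ E={G} → {G} (+0)
site 0, node AEU: AE={G} ∩ U={G} → {G} (+0)
site 0, node AEUY: AEU={G} ∪ Y={T} → {G,T} (+1)
site 0, node IJ: I={A} ∪ J={C} → {A,C} (+1)
site 0, node AEIJUY: AEUY={G,T} ∪ IJ={A,C} → {A,C,G,T} (+1)
site 0, node AEIJSUY: AEIJUY={A,C,G,T} ∩ S={G} → {G} (+0)
site 1, node AE: A={G} ∪ E={A} → {A,G} (+1)
site 1, node AEU: AE={A,G} ∪ U={C} → {A,C,G} (+1)
site 1, node AEUY: AEU={A,C,G} ∩ Y={C} → {C} (+0)
site 1, node IJ: I={T} ∪ J={G} → {G,T} (+1)
site 1, node AEIJUY: AEUY={C} ∪ IJ={G,T} → {C,G,T} (+1)
site 1, node AEIJSUY: AEIJUY={C,G,T} ∩ S={G} → {G} (+0)
site 2, node AE: A={T} ∪ E={C} → {C,T} (+1)
site 2, node AEU: AE={C,T} ∪ U={A} → {A,C,T} (+1)
site 2, node AEUY: AEU={A,C,T} ∩ Y={C} → {C} (+0)
site 2, node IJ: I={C} ∪ J={A} → {A,C} (+1)
site 2, node AEIJUY: AEUY={C} ∩ IJ={A,C} → {C} (+0)
site 2, node AEIJSUY: AEIJUY={C} ∪ S={T} → {C,T} (+1)
site 3, node AE: A={T} ∪ E={A} → {A,T} (+1)
site 3, node AEU: AE={A,T} ∪ U={C} → {A,C,T} (+1)
site 3, node AEUY: AEU={A,C,T} ∩ Y={C} → {C} (+0)
site 3, node IJ: I={G} ∪ J={T} → {G,T} (+1)
site 3, node AEIJUY: AEUY={C} ∪ IJ={G,T} → {C,G,T} (+1)
site 3, node AEIJSUY: AEIJUY={C,G,T} ∩ S={G} → {G} (+0)
site 4, node AE: A={T} ∪ E={G} → {G,T} (+1)
site 4, node AEU: AE={G,T} ∪ U={C} → {C,G,T} (+1)
site 4, node AEUY: AEU={C,G,T} ∩ Y={T} → {T} (+0)
site 4, node IJ: I={A} ∪ J={T} → {A,T} (+1)
site 4, node AEIJUY: AEUY={T} ∩ IJ={A,T} → {T} (+0)
site 4, node AEIJSUY: AEIJUY={T} ∪ S={A} → {A,T} (+1)
site 5, node AE: A={C} ∪ E={G} → {C,G} (+1)
site 5, node AEU: AE={C,G} ∩ U={G} → {G} (+0)
site 5, node AEUY: AEU={G} ∪ Y={T} → {G,T} (+1)
site 5, node IJ: I={G} ∪ J={T} → {G,T} (+1)
site 5, node AEIJUY: AEUY={G,T} ∩ IJ={G,T} → {G,T} (+0)
site 5, node AEIJSUY: AEIJUY={G,T} ∩ S={G} → {G} (+0)
per-site changes: [3, 4, 4, 4, 4, 3]; total = 22

22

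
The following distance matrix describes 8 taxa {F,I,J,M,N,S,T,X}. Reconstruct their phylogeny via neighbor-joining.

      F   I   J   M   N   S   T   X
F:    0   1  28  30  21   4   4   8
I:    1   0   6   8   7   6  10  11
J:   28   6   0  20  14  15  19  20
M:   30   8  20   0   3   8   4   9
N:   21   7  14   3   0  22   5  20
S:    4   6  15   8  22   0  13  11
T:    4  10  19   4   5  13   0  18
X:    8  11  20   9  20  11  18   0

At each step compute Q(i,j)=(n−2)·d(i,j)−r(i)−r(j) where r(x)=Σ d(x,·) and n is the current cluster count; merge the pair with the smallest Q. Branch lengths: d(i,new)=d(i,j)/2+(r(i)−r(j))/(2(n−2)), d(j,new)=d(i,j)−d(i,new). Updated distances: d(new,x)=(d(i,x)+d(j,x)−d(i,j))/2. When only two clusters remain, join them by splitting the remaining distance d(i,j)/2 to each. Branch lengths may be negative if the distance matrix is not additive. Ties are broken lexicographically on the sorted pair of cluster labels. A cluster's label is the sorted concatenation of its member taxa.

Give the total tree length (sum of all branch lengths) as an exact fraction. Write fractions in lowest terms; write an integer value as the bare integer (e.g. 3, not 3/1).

step 1: merge (M,N) at d=3, Q=-156; branch lengths M→2/3, N→7/3; new cluster MN
  updated: d(F,MN)=24, d(I,MN)=6, d(J,MN)=31/2, d(MN,S)=27/2, d(MN,T)=3, d(MN,X)=13
step 2: merge (MN,T) at d=3, Q=-127; branch lengths MN→23/10, T→7/10; new cluster MNT
  updated: d(F,MNT)=25/2, d(I,MNT)=13/2, d(J,MNT)=63/4, d(MNT,S)=47/4, d(MNT,X)=14
step 3: merge (I,J) at d=6, Q=-365/4; branch lengths I→-121/32, J→313/32; new cluster IJ
  updated: d(F,IJ)=23/2, d(IJ,MNT)=65/8, d(IJ,S)=15/2, d(IJ,X)=25/2
step 4: merge (IJ,MNT) at d=65/8, Q=-493/8; branch lengths IJ→47/16, MNT→83/16; new cluster IJMNT
  updated: d(F,IJMNT)=127/16, d(IJMNT,S)=89/16, d(IJMNT,X)=147/16
step 5: merge (F,S) at d=4, Q=-65/2; branch lengths F→59/32, S→69/32; new cluster FS
  updated: d(FS,IJMNT)=19/4, d(FS,X)=15/2
step 6: merge (FS,IJMNT) at d=19/4, Q=-343/16; branch lengths FS→49/32, IJMNT→103/32; new cluster FIJMNST
  updated: d(FIJMNST,X)=191/32
step 7: merge (FIJMNST,X) at d=191/32; branch lengths FIJMNST→191/64, X→191/64; new cluster FIJMNSTX
final tree: (((F:59/32,S:69/32):49/32,((I:-121/32,J:313/32):47/16,((M:2/3,N:7/3):23/10,T:7/10):83/16):103/32):191/64,X:191/64)
total length: 1115/32

1115/32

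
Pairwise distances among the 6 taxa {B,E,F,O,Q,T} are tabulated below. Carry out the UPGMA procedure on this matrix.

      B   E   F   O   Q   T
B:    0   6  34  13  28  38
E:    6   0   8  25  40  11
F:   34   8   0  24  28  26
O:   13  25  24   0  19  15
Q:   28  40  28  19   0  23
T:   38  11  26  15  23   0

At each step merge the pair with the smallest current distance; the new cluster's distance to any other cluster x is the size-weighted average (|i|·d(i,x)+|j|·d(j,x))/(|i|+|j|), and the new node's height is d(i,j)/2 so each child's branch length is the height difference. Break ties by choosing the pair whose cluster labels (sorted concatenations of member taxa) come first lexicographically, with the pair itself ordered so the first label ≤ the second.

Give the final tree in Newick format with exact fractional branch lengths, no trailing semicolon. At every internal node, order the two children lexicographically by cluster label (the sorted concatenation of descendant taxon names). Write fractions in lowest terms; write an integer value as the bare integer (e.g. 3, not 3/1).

iteration 1: select B,E (d=6); attach at lengths (3, 3); label the merged cluster BE
  updated: d(BE,F)=21, d(BE,O)=19, d(BE,Q)=34, d(BE,T)=49/2
iteration 2: select O,T (d=15); attach at lengths (15/2, 15/2); label the merged cluster OT
  updated: d(BE,OT)=87/4, d(F,OT)=25, d(OT,Q)=21
iteration 3: select BE,F (d=21); attach at lengths (15/2, 21/2); label the merged cluster BEF
  updated: d(BEF,OT)=137/6, d(BEF,Q)=32
iteration 4: select OT,Q (d=21); attach at lengths (3, 21/2); label the merged cluster OQT
  updated: d(BEF,OQT)=233/9
iteration 5: select BEF,OQT (d=233/9); attach at lengths (22/9, 22/9); label the merged cluster BEFOQT
final tree: (((B:3,E:3):15/2,F:21/2):22/9,((O:15/2,T:15/2):3,Q:21/2):22/9)
total length: 1033/18

(((B:3,E:3):15/2,F:21/2):22/9,((O:15/2,T:15/2):3,Q:21/2):22/9)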